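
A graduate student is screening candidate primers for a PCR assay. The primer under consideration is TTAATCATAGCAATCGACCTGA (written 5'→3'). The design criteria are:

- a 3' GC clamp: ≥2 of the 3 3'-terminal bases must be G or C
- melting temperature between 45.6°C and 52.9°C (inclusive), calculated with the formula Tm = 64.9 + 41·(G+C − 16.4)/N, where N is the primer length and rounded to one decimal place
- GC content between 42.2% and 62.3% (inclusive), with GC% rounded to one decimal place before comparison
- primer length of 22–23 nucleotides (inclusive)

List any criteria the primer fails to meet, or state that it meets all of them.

Fails: GC clamp, GC content.

Base counts: A=8, T=6, G=3, C=5 (length 22).
GC clamp: 3' end TGA has 1 G/C, need ≥2 ✗
Tm: Tm = 64.9 + 41·(8 − 16.4)/22 = 49.2°C ✓
GC content: GC 8/22 = 36.4%, outside 42.2–62.3% ✗
length: length 22 ✓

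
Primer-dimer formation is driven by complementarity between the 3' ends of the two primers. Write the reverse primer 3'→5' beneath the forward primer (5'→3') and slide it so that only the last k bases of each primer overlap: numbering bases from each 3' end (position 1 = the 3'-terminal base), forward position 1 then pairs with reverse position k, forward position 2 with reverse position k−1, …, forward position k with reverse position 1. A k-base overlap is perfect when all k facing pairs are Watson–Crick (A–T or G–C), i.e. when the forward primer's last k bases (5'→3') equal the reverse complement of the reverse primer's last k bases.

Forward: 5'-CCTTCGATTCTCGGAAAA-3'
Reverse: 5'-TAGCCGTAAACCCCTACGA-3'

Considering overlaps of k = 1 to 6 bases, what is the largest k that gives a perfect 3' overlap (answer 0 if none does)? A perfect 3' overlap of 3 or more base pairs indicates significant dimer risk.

Longest perfect overlap: 0 complementary base pairs; below the dimer-risk threshold (threshold 3).

Last 6 bases (5'→3') — forward …GGAAAA, reverse …CTACGA.
Reverse complement of the reverse primer's last 6 bases: TCGTAG; its first k bases are the reverse complement of the reverse primer's last k bases, so a perfect k-base overlap needs the forward primer's last k bases to equal them.
Comparing (forward last k vs required): k=1: A vs T ✗; k=2: AA vs TC ✗; k=3: AAA vs TCG ✗; k=4: AAAA vs TCGT ✗; k=5: GAAAA vs TCGTA ✗; k=6: GGAAAA vs TCGTAG ✗.
No overlap length from 1 to 6 is perfect, so the longest perfect 3' overlap is 0.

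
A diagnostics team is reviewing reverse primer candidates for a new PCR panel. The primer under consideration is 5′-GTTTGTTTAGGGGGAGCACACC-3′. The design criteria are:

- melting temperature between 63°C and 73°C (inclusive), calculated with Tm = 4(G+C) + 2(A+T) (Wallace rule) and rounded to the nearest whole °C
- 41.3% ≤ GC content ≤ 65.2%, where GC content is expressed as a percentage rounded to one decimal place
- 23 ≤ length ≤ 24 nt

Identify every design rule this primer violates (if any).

Base counts: A=4, T=6, G=8, C=4 (length 22).
Tm: Tm = 2·10 + 4·12 = 68°C ✓
GC content: GC 12/22 = 54.5% ✓
length: length 22, outside 23–24 ✗

Fails: length.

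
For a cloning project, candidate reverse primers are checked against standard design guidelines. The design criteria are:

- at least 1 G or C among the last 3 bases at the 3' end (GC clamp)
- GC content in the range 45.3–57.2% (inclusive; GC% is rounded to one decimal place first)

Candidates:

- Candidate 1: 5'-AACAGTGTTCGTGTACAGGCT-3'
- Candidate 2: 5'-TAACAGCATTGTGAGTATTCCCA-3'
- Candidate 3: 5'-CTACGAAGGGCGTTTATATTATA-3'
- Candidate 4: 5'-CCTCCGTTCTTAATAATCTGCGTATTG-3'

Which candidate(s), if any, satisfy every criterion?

Candidate 1 (21 nt, A=5 T=6 G=6 C=4): 3' end GCT has 2 G/C ✓; GC 10/21 = 47.6% ✓ — passes.
Candidate 2 (23 nt, A=7 T=7 G=4 C=5): 3' end CCA has 2 G/C ✓; GC 9/23 = 39.1%, outside 45.3–57.2% ✗ — fails.
Candidate 3 (23 nt, A=7 T=8 G=5 C=3): 3' end ATA has 0 G/C, need ≥1 ✗; GC 8/23 = 34.8%, outside 45.3–57.2% ✗ — fails.
Candidate 4 (27 nt, A=5 T=11 G=4 C=7): 3' end TTG has 1 G/C ✓; GC 11/27 = 40.7%, outside 45.3–57.2% ✗ — fails.

Candidate 1 only.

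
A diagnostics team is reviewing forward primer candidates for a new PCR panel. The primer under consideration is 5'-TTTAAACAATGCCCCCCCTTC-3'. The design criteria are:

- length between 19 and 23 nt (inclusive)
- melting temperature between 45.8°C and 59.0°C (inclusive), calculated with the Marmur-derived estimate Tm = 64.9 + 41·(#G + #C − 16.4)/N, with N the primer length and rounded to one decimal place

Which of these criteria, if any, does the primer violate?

Meets all criteria.

Base counts: A=5, T=6, G=1, C=9 (length 21).
length: length 21 ✓
Tm: Tm = 64.9 + 41·(10 − 16.4)/21 = 52.4°C ✓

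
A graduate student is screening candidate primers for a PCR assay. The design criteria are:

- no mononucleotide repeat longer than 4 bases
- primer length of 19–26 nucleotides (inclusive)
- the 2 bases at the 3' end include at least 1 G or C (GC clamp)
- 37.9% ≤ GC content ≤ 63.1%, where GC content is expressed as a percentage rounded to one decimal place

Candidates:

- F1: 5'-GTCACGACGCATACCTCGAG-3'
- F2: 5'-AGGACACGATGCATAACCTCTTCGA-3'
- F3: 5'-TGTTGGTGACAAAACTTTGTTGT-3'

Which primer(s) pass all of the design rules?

F1 (20 nt, A=5 T=3 G=5 C=7): longest run = 2 ✓; length 20 ✓; 3' end AG has 1 G/C ✓; GC 12/20 = 60.0% ✓ — passes.
F2 (25 nt, A=8 T=5 G=5 C=7): longest run = 2 ✓; length 25 ✓; 3' end GA has 1 G/C ✓; GC 12/25 = 48.0% ✓ — passes.
F3 (23 nt, A=5 T=10 G=6 C=2): longest run = 4 ✓; length 23 ✓; 3' end GT has 1 G/C ✓; GC 8/23 = 34.8%, outside 37.9–63.1% ✗ — fails.

F1 and F2.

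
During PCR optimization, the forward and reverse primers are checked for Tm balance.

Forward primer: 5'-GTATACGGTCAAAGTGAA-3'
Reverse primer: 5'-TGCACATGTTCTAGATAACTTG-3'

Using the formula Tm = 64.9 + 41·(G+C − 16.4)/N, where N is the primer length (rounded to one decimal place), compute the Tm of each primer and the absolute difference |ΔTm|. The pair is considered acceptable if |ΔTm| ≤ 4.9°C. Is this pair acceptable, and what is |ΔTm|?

|ΔTm| = 5.7°C; the pair is not acceptable.

Forward: G+C = 7, N = 18 → Tm = 64.9 + 41·(7 − 16.4)/18 = 43.5°C.
Reverse: G+C = 8, N = 22 → Tm = 64.9 + 41·(8 − 16.4)/22 = 49.2°C.
|ΔTm| = |43.5 − 49.2| = 5.7°C, > 4.9°C.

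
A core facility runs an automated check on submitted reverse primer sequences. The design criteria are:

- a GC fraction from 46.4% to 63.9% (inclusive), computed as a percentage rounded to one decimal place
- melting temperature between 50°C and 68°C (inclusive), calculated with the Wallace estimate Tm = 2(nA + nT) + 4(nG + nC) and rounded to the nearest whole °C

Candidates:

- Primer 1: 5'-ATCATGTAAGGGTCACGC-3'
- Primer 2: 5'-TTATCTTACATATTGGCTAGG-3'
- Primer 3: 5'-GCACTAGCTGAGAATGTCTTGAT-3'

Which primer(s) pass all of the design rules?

Primer 1 (18 nt, A=5 T=4 G=5 C=4): GC 9/18 = 50.0% ✓; Tm = 2·9 + 4·9 = 54°C ✓ — passes.
Primer 2 (21 nt, A=5 T=9 G=4 C=3): GC 7/21 = 33.3%, outside 46.4–63.9% ✗; Tm = 2·14 + 4·7 = 56°C ✓ — fails.
Primer 3 (23 nt, A=6 T=7 G=6 C=4): GC 10/23 = 43.5%, outside 46.4–63.9% ✗; Tm = 2·13 + 4·10 = 66°C ✓ — fails.

Primer 1 only.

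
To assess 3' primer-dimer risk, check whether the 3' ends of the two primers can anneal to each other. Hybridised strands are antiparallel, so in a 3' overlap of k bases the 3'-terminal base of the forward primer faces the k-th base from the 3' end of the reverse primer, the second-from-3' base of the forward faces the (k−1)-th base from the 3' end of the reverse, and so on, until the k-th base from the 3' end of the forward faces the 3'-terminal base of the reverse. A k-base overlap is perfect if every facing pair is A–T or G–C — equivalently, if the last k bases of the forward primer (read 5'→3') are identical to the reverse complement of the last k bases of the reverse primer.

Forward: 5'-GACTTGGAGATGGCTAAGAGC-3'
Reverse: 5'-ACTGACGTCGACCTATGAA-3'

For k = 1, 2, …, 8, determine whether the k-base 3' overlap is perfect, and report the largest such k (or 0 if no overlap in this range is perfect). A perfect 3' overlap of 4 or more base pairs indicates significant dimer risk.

Longest perfect overlap: 0 complementary base pairs; below the dimer-risk threshold (threshold 4).

Last 8 bases (5'→3') — forward …CTAAGAGC, reverse …CCTATGAA.
Reverse complement of the reverse primer's last 8 bases: TTCATAGG; its first k bases are the reverse complement of the reverse primer's last k bases, so a perfect k-base overlap needs the forward primer's last k bases to equal them.
Comparing (forward last k vs required): k=1: C vs T ✗; k=2: GC vs TT ✗; k=3: AGC vs TTC ✗; k=4: GAGC vs TTCA ✗; k=5: AGAGC vs TTCAT ✗; k=6: AAGAGC vs TTCATA ✗; k=7: TAAGAGC vs TTCATAG ✗; k=8: CTAAGAGC vs TTCATAGG ✗.
No overlap length from 1 to 8 is perfect, so the longest perfect 3' overlap is 0.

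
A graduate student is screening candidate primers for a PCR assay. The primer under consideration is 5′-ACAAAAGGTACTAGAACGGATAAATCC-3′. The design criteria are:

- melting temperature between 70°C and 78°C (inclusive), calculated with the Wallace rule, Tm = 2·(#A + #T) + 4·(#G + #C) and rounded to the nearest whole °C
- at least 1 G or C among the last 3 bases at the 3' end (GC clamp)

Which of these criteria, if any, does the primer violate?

Meets all criteria.

Base counts: A=13, T=4, G=5, C=5 (length 27).
Tm: Tm = 2·17 + 4·10 = 74°C ✓
GC clamp: 3' end TCC has 2 G/C ✓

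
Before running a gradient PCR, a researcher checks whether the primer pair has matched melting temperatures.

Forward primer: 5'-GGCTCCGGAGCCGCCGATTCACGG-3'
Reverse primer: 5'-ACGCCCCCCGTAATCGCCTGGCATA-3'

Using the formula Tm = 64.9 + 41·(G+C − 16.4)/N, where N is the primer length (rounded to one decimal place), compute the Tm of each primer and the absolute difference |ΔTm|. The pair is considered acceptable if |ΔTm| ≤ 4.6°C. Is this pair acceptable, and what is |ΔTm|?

|ΔTm| = 3.4°C; the pair is acceptable.

Forward: G+C = 18, N = 24 → Tm = 64.9 + 41·(18 − 16.4)/24 = 67.6°C.
Reverse: G+C = 16, N = 25 → Tm = 64.9 + 41·(16 − 16.4)/25 = 64.2°C.
|ΔTm| = |67.6 − 64.2| = 3.4°C, ≤ 4.6°C.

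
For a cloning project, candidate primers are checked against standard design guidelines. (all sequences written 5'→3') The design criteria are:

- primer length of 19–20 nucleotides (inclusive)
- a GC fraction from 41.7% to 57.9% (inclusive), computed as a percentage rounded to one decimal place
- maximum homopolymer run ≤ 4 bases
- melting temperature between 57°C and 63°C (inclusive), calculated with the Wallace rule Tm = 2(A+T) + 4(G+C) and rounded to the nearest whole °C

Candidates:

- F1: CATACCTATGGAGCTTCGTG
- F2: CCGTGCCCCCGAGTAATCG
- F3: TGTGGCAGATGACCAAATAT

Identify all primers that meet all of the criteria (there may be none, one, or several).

F1 (20 nt, A=4 T=6 G=5 C=5): length 20 ✓; GC 10/20 = 50.0% ✓; longest run = 2 ✓; Tm = 2·10 + 4·10 = 60°C ✓ — passes.
F2 (19 nt, A=3 T=3 G=5 C=8): length 19 ✓; GC 13/19 = 68.4%, outside 41.7–57.9% ✗; longest run = 5, exceeds 4 ✗; Tm = 2·6 + 4·13 = 64°C, outside 57–63°C ✗ — fails.
F3 (20 nt, A=7 T=5 G=5 C=3): length 20 ✓; GC 8/20 = 40.0%, outside 41.7–57.9% ✗; longest run = 3 ✓; Tm = 2·12 + 4·8 = 56°C, outside 57–63°C ✗ — fails.

F1 only.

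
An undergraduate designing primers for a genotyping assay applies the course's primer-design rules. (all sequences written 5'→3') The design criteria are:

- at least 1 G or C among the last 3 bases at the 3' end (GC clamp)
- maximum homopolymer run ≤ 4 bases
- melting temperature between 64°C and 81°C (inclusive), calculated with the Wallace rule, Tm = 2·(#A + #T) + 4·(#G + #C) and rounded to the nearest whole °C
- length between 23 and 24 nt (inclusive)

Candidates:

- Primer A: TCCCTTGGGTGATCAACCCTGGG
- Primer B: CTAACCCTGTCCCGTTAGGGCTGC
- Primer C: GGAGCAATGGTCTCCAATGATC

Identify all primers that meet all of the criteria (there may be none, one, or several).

Primer A (23 nt, A=3 T=6 G=7 C=7): 3' end GGG has 3 G/C ✓; longest run = 3 ✓; Tm = 2·9 + 4·14 = 74°C ✓; length 23 ✓ — passes.
Primer B (24 nt, A=3 T=6 G=6 C=9): 3' end TGC has 2 G/C ✓; longest run = 3 ✓; Tm = 2·9 + 4·15 = 78°C ✓; length 24 ✓ — passes.
Primer C (22 nt, A=6 T=5 G=6 C=5): 3' end ATC has 1 G/C ✓; longest run = 2 ✓; Tm = 2·11 + 4·11 = 66°C ✓; length 22, outside 23–24 ✗ — fails.

Primer A and Primer B.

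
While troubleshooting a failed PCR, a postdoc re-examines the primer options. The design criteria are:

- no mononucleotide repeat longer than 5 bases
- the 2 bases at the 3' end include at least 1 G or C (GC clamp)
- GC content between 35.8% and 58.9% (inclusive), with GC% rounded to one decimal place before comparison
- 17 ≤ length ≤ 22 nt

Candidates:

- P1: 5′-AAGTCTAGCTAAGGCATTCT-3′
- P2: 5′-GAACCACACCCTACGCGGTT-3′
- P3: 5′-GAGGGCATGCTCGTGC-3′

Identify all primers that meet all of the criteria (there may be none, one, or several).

P1 only.

P1 (20 nt, A=6 T=6 G=4 C=4): longest run = 2 ✓; 3' end CT has 1 G/C ✓; GC 8/20 = 40.0% ✓; length 20 ✓ — passes.
P2 (20 nt, A=5 T=3 G=4 C=8): longest run = 3 ✓; 3' end TT has 0 G/C, need ≥1 ✗; GC 12/20 = 60.0%, outside 35.8–58.9% ✗; length 20 ✓ — fails.
P3 (16 nt, A=2 T=3 G=7 C=4): longest run = 3 ✓; 3' end GC has 2 G/C ✓; GC 11/16 = 68.8%, outside 35.8–58.9% ✗; length 16, outside 17–22 ✗ — fails.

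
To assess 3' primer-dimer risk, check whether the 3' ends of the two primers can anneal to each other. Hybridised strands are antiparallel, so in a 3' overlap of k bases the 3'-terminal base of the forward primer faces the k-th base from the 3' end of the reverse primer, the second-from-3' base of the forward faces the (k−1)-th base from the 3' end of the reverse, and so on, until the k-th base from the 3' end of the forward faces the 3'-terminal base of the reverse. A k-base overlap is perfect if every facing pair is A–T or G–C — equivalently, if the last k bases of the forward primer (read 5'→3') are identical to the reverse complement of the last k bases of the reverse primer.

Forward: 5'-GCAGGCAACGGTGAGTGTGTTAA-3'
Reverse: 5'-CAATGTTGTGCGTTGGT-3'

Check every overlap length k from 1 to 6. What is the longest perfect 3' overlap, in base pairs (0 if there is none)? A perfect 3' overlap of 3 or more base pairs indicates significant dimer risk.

Last 6 bases (5'→3') — forward …TGTTAA, reverse …GTTGGT.
Reverse complement of the reverse primer's last 6 bases: ACCAAC; its first k bases are the reverse complement of the reverse primer's last k bases, so a perfect k-base overlap needs the forward primer's last k bases to equal them.
Comparing (forward last k vs required): k=1: A vs A ✓; k=2: AA vs AC ✗; k=3: TAA vs ACC ✗; k=4: TTAA vs ACCA ✗; k=5: GTTAA vs ACCAA ✗; k=6: TGTTAA vs ACCAAC ✗.
Only k = 1 is perfect, so the longest perfect 3' overlap is 1.

Longest perfect overlap: 1 complementary base pair; below the dimer-risk threshold (threshold 3).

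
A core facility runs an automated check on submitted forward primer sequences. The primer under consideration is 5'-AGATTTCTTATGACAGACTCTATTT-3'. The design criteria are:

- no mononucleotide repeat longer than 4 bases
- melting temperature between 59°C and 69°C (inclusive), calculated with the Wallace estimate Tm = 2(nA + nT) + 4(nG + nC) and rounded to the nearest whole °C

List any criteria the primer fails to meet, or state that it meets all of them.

Base counts: A=7, T=11, G=3, C=4 (length 25).
homopolymer run: longest run = 3 ✓
Tm: Tm = 2·18 + 4·7 = 64°C ✓

Meets all criteria.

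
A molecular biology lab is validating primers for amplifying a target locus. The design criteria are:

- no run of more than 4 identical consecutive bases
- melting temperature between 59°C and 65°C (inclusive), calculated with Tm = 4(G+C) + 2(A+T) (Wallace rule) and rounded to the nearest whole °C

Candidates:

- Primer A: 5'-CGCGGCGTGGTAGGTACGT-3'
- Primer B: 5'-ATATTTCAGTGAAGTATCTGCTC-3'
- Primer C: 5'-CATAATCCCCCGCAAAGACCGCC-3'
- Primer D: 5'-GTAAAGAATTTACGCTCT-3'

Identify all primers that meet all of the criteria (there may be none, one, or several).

Primer A and Primer B.

Primer A (19 nt, A=2 T=4 G=9 C=4): longest run = 2 ✓; Tm = 2·6 + 4·13 = 64°C ✓ — passes.
Primer B (23 nt, A=6 T=9 G=4 C=4): longest run = 3 ✓; Tm = 2·15 + 4·8 = 62°C ✓ — passes.
Primer C (23 nt, A=7 T=2 G=3 C=11): longest run = 5, exceeds 4 ✗; Tm = 2·9 + 4·14 = 74°C, outside 59–65°C ✗ — fails.
Primer D (18 nt, A=6 T=6 G=3 C=3): longest run = 3 ✓; Tm = 2·12 + 4·6 = 48°C, outside 59–65°C ✗ — fails.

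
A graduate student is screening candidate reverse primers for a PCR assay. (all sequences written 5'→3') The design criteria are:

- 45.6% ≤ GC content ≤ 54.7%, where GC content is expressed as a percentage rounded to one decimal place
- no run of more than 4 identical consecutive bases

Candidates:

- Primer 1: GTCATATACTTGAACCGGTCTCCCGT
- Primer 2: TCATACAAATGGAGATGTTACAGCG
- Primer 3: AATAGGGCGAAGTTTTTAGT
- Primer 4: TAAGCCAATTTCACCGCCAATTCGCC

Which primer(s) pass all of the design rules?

Primer 1 and Primer 4.

Primer 1 (26 nt, A=5 T=8 G=5 C=8): GC 13/26 = 50.0% ✓; longest run = 3 ✓ — passes.
Primer 2 (25 nt, A=9 T=6 G=6 C=4): GC 10/25 = 40.0%, outside 45.6–54.7% ✗; longest run = 3 ✓ — fails.
Primer 3 (20 nt, A=6 T=7 G=6 C=1): GC 7/20 = 35.0%, outside 45.6–54.7% ✗; longest run = 5, exceeds 4 ✗ — fails.
Primer 4 (26 nt, A=7 T=6 G=3 C=10): GC 13/26 = 50.0% ✓; longest run = 3 ✓ — passes.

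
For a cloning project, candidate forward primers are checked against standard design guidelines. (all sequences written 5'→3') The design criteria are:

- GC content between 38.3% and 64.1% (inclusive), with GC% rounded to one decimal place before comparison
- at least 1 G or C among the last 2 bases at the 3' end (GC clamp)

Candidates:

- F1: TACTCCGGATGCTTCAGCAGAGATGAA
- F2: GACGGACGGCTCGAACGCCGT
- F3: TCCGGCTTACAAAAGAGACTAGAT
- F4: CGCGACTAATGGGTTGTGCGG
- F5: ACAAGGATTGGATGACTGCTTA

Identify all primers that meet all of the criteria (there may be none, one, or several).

F4 only.

F1 (27 nt, A=8 T=6 G=7 C=6): GC 13/27 = 48.1% ✓; 3' end AA has 0 G/C, need ≥1 ✗ — fails.
F2 (21 nt, A=4 T=2 G=8 C=7): GC 15/21 = 71.4%, outside 38.3–64.1% ✗; 3' end GT has 1 G/C ✓ — fails.
F3 (24 nt, A=9 T=5 G=5 C=5): GC 10/24 = 41.7% ✓; 3' end AT has 0 G/C, need ≥1 ✗ — fails.
F4 (21 nt, A=3 T=5 G=9 C=4): GC 13/21 = 61.9% ✓; 3' end GG has 2 G/C ✓ — passes.
F5 (22 nt, A=7 T=6 G=6 C=3): GC 9/22 = 40.9% ✓; 3' end TA has 0 G/C, need ≥1 ✗ — fails.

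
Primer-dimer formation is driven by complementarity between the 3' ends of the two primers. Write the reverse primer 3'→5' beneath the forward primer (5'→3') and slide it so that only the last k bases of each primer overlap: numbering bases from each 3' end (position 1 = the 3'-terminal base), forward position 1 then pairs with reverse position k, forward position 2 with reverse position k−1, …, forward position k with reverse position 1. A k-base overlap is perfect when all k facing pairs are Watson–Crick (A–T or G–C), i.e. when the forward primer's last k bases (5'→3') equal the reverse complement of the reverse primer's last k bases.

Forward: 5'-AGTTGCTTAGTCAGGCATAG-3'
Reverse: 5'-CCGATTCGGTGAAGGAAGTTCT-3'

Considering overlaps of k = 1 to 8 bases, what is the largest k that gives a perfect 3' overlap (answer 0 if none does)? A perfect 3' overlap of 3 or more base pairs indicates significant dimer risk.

Longest perfect overlap: 2 complementary base pairs; below the dimer-risk threshold (threshold 3).

Last 8 bases (5'→3') — forward …AGGCATAG, reverse …GAAGTTCT.
Reverse complement of the reverse primer's last 8 bases: AGAACTTC; its first k bases are the reverse complement of the reverse primer's last k bases, so a perfect k-base overlap needs the forward primer's last k bases to equal them.
Comparing (forward last k vs required): k=1: G vs A ✗; k=2: AG vs AG ✓; k=3: TAG vs AGA ✗; k=4: ATAG vs AGAA ✗; k=5: CATAG vs AGAAC ✗; k=6: GCATAG vs AGAACT ✗; k=7: GGCATAG vs AGAACTT ✗; k=8: AGGCATAG vs AGAACTTC ✗.
Only k = 2 is perfect, so the longest perfect 3' overlap is 2.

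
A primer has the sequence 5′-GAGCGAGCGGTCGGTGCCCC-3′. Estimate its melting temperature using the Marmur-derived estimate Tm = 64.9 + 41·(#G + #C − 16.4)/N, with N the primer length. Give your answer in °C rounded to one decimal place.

64.1°C

Base counts: A=2, T=2, G=9, C=7; G+C = 16, N = 20.
Tm = 64.9 + 41·(16 − 16.4)/20 = 64.9 + -16.40/20 = 64.1°C.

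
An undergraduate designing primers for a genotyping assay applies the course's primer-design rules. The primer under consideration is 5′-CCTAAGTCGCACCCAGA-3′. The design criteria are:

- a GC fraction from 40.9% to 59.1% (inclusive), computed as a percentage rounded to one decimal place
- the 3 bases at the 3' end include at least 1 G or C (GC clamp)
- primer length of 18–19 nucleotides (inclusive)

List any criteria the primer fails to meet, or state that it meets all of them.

Fails: length.

Base counts: A=5, T=2, G=3, C=7 (length 17).
GC content: GC 10/17 = 58.8% ✓
GC clamp: 3' end AGA has 1 G/C ✓
length: length 17, outside 18–19 ✗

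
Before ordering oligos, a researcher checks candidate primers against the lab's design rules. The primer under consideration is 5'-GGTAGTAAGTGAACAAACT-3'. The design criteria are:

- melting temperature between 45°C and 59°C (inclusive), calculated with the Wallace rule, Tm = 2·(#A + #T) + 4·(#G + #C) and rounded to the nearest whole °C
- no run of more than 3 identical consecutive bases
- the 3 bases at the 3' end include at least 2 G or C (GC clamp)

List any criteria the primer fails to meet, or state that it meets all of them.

Fails: GC clamp.

Base counts: A=8, T=4, G=5, C=2 (length 19).
Tm: Tm = 2·12 + 4·7 = 52°C ✓
homopolymer run: longest run = 3 ✓
GC clamp: 3' end ACT has 1 G/C, need ≥2 ✗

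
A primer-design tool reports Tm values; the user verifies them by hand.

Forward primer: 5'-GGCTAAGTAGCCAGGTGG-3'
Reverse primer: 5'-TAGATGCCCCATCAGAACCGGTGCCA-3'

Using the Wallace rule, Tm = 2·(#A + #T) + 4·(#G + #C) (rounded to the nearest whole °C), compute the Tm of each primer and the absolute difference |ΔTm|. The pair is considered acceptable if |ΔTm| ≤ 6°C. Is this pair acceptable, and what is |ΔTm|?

Forward: A=4 T=3 G=8 C=3 → Tm = 2·7 + 4·11 = 58°C.
Reverse: A=7 T=4 G=6 C=9 → Tm = 2·11 + 4·15 = 82°C.
|ΔTm| = |58 − 82| = 24°C, > 6°C.

|ΔTm| = 24°C; the pair is not acceptable.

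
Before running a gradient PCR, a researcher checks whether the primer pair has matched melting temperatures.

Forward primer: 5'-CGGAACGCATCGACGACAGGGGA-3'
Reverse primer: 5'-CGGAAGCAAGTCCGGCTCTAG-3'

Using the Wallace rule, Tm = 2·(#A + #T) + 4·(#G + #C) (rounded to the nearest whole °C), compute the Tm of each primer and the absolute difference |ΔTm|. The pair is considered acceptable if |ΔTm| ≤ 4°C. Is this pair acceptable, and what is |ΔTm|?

Forward: A=7 T=1 G=9 C=6 → Tm = 2·8 + 4·15 = 76°C.
Reverse: A=5 T=3 G=7 C=6 → Tm = 2·8 + 4·13 = 68°C.
|ΔTm| = |76 − 68| = 8°C, > 4°C.

|ΔTm| = 8°C; the pair is not acceptable.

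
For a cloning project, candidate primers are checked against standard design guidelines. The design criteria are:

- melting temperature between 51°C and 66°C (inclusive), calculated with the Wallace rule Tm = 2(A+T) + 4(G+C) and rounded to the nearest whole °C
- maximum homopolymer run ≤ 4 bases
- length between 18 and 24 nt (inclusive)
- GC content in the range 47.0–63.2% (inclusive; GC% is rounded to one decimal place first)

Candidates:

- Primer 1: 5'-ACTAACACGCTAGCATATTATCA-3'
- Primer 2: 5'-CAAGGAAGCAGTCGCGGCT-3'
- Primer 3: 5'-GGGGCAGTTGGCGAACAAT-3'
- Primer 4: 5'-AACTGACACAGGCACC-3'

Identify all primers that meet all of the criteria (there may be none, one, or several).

Primer 2 and Primer 3.

Primer 1 (23 nt, A=9 T=6 G=2 C=6): Tm = 2·15 + 4·8 = 62°C ✓; longest run = 2 ✓; length 23 ✓; GC 8/23 = 34.8%, outside 47.0–63.2% ✗ — fails.
Primer 2 (19 nt, A=5 T=2 G=7 C=5): Tm = 2·7 + 4·12 = 62°C ✓; longest run = 2 ✓; length 19 ✓; GC 12/19 = 63.2% ✓ — passes.
Primer 3 (19 nt, A=5 T=3 G=8 C=3): Tm = 2·8 + 4·11 = 60°C ✓; longest run = 4 ✓; length 19 ✓; GC 11/19 = 57.9% ✓ — passes.
Primer 4 (16 nt, A=6 T=1 G=3 C=6): Tm = 2·7 + 4·9 = 50°C, outside 51–66°C ✗; longest run = 2 ✓; length 16, outside 18–24 ✗; GC 9/16 = 56.3% ✓ — fails.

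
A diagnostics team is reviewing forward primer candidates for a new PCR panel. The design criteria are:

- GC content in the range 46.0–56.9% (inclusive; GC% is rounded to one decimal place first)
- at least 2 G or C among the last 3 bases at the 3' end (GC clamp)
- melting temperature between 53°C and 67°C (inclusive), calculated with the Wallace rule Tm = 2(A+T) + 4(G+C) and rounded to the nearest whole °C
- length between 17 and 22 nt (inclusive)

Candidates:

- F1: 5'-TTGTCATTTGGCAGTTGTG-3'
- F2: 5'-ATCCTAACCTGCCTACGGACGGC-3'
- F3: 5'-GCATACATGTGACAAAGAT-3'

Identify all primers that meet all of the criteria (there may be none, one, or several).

F1 (19 nt, A=2 T=9 G=6 C=2): GC 8/19 = 42.1%, outside 46.0–56.9% ✗; 3' end GTG has 2 G/C ✓; Tm = 2·11 + 4·8 = 54°C ✓; length 19 ✓ — fails.
F2 (23 nt, A=5 T=4 G=5 C=9): GC 14/23 = 60.9%, outside 46.0–56.9% ✗; 3' end GGC has 3 G/C ✓; Tm = 2·9 + 4·14 = 74°C, outside 53–67°C ✗; length 23, outside 17–22 ✗ — fails.
F3 (19 nt, A=8 T=4 G=4 C=3): GC 7/19 = 36.8%, outside 46.0–56.9% ✗; 3' end GAT has 1 G/C, need ≥2 ✗; Tm = 2·12 + 4·7 = 52°C, outside 53–67°C ✗; length 19 ✓ — fails.

None of the candidates satisfy all criteria.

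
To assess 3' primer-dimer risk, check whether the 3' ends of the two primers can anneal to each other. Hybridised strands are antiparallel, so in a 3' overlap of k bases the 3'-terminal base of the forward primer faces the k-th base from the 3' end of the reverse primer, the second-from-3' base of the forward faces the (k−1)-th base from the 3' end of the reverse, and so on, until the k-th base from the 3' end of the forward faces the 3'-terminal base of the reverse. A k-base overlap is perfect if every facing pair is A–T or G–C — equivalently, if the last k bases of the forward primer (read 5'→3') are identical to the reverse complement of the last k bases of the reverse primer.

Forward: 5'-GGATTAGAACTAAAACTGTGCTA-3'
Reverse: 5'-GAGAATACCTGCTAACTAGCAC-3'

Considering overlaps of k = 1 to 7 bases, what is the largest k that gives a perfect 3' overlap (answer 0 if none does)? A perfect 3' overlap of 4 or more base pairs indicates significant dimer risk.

Longest perfect overlap: 6 complementary base pairs; significant dimer risk (threshold 4).

Last 7 bases (5'→3') — forward …TGTGCTA, reverse …CTAGCAC.
Reverse complement of the reverse primer's last 7 bases: GTGCTAG; its first k bases are the reverse complement of the reverse primer's last k bases, so a perfect k-base overlap needs the forward primer's last k bases to equal them.
Comparing (forward last k vs required): k=1: A vs G ✗; k=2: TA vs GT ✗; k=3: CTA vs GTG ✗; k=4: GCTA vs GTGC ✗; k=5: TGCTA vs GTGCT ✗; k=6: GTGCTA vs GTGCTA ✓; k=7: TGTGCTA vs GTGCTAG ✗.
Only k = 6 is perfect, so the longest perfect 3' overlap is 6.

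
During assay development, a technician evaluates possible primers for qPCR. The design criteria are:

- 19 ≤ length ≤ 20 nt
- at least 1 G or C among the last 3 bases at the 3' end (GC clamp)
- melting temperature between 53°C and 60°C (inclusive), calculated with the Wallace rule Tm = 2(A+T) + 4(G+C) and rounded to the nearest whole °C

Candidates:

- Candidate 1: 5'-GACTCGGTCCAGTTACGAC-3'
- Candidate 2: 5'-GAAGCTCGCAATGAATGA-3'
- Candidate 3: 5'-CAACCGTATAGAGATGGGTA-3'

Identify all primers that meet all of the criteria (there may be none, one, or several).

Candidate 1 (19 nt, A=4 T=4 G=5 C=6): length 19 ✓; 3' end GAC has 2 G/C ✓; Tm = 2·8 + 4·11 = 60°C ✓ — passes.
Candidate 2 (18 nt, A=7 T=3 G=5 C=3): length 18, outside 19–20 ✗; 3' end TGA has 1 G/C ✓; Tm = 2·10 + 4·8 = 52°C, outside 53–60°C ✗ — fails.
Candidate 3 (20 nt, A=7 T=4 G=6 C=3): length 20 ✓; 3' end GTA has 1 G/C ✓; Tm = 2·11 + 4·9 = 58°C ✓ — passes.

Candidate 1 and Candidate 3.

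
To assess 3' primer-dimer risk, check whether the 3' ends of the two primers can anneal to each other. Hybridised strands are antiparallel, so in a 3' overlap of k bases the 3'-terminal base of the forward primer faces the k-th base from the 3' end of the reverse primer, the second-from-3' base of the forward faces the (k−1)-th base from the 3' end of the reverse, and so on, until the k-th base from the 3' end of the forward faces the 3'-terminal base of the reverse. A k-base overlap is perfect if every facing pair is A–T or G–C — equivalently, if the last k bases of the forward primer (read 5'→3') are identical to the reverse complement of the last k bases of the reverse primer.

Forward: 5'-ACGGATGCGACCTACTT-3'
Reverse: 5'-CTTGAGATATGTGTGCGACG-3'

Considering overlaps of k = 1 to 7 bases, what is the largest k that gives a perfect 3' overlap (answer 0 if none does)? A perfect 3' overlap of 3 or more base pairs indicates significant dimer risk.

Last 7 bases (5'→3') — forward …CCTACTT, reverse …TGCGACG.
Reverse complement of the reverse primer's last 7 bases: CGTCGCA; its first k bases are the reverse complement of the reverse primer's last k bases, so a perfect k-base overlap needs the forward primer's last k bases to equal them.
Comparing (forward last k vs required): k=1: T vs C ✗; k=2: TT vs CG ✗; k=3: CTT vs CGT ✗; k=4: ACTT vs CGTC ✗; k=5: TACTT vs CGTCG ✗; k=6: CTACTT vs CGTCGC ✗; k=7: CCTACTT vs CGTCGCA ✗.
No overlap length from 1 to 7 is perfect, so the longest perfect 3' overlap is 0.

Longest perfect overlap: 0 complementary base pairs; below the dimer-risk threshold (threshold 3).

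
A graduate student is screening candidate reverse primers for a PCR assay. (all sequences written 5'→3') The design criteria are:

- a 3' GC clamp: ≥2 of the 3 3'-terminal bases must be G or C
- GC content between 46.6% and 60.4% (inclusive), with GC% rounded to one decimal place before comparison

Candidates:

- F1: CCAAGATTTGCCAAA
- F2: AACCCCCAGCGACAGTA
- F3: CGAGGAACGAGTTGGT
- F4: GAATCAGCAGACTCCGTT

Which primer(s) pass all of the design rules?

F3 only.

F1 (15 nt, A=6 T=3 G=2 C=4): 3' end AAA has 0 G/C, need ≥2 ✗; GC 6/15 = 40.0%, outside 46.6–60.4% ✗ — fails.
F2 (17 nt, A=6 T=1 G=3 C=7): 3' end GTA has 1 G/C, need ≥2 ✗; GC 10/17 = 58.8% ✓ — fails.
F3 (16 nt, A=4 T=3 G=7 C=2): 3' end GGT has 2 G/C ✓; GC 9/16 = 56.3% ✓ — passes.
F4 (18 nt, A=5 T=4 G=4 C=5): 3' end GTT has 1 G/C, need ≥2 ✗; GC 9/18 = 50.0% ✓ — fails.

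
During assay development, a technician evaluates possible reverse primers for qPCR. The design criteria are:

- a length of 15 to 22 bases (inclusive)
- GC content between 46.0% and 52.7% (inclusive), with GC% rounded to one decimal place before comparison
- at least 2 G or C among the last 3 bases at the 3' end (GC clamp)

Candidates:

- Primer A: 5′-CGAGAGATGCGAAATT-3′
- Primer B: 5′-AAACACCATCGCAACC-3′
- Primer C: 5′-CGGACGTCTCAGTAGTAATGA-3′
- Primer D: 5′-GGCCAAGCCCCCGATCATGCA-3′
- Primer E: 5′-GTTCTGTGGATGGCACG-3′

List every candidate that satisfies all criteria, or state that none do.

Primer B only.

Primer A (16 nt, A=6 T=3 G=5 C=2): length 16 ✓; GC 7/16 = 43.8%, outside 46.0–52.7% ✗; 3' end ATT has 0 G/C, need ≥2 ✗ — fails.
Primer B (16 nt, A=7 T=1 G=1 C=7): length 16 ✓; GC 8/16 = 50.0% ✓; 3' end ACC has 2 G/C ✓ — passes.
Primer C (21 nt, A=6 T=5 G=6 C=4): length 21 ✓; GC 10/21 = 47.6% ✓; 3' end TGA has 1 G/C, need ≥2 ✗ — fails.
Primer D (21 nt, A=5 T=2 G=5 C=9): length 21 ✓; GC 14/21 = 66.7%, outside 46.0–52.7% ✗; 3' end GCA has 2 G/C ✓ — fails.
Primer E (17 nt, A=2 T=5 G=7 C=3): length 17 ✓; GC 10/17 = 58.8%, outside 46.0–52.7% ✗; 3' end ACG has 2 G/C ✓ — fails.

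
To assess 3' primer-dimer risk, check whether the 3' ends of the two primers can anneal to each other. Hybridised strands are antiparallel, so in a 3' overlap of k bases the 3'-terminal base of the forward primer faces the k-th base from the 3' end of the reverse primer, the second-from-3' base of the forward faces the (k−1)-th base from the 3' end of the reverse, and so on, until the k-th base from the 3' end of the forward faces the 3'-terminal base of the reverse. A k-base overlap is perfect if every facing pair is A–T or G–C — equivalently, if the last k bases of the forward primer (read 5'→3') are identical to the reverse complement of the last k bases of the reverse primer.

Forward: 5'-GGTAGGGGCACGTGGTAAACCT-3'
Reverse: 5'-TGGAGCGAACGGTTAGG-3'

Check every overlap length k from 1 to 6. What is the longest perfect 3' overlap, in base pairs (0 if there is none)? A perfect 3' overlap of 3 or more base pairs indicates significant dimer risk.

Last 6 bases (5'→3') — forward …AAACCT, reverse …GTTAGG.
Reverse complement of the reverse primer's last 6 bases: CCTAAC; its first k bases are the reverse complement of the reverse primer's last k bases, so a perfect k-base overlap needs the forward primer's last k bases to equal them.
Comparing (forward last k vs required): k=1: T vs C ✗; k=2: CT vs CC ✗; k=3: CCT vs CCT ✓; k=4: ACCT vs CCTA ✗; k=5: AACCT vs CCTAA ✗; k=6: AAACCT vs CCTAAC ✗.
Only k = 3 is perfect, so the longest perfect 3' overlap is 3.

Longest perfect overlap: 3 complementary base pairs; significant dimer risk (threshold 3).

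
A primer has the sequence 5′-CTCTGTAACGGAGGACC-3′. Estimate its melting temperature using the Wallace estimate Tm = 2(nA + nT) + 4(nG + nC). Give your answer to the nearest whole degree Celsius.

54°C

Base counts: A=4, T=3, G=5, C=5 (length 17).
Tm = 2·(4+3) + 4·(5+5) = 2·7 + 4·10 = 14 + 40 = 54°C.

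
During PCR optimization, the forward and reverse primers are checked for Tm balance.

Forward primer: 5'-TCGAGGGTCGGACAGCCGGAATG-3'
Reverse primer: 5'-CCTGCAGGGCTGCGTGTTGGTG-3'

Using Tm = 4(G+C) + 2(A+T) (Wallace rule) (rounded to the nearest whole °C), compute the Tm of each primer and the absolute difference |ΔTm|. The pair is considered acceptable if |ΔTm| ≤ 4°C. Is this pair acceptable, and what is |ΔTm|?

|ΔTm| = 2°C; the pair is acceptable.

Forward: A=5 T=3 G=10 C=5 → Tm = 2·8 + 4·15 = 76°C.
Reverse: A=1 T=6 G=10 C=5 → Tm = 2·7 + 4·15 = 74°C.
|ΔTm| = |76 − 74| = 2°C, ≤ 4°C.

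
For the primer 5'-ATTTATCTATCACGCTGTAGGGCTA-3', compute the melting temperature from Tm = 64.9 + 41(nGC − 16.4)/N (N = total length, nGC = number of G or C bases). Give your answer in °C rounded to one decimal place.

54.4°C

Base counts: A=6, T=9, G=5, C=5; G+C = 10, N = 25.
Tm = 64.9 + 41·(10 − 16.4)/25 = 64.9 + -262.40/25 = 54.4°C.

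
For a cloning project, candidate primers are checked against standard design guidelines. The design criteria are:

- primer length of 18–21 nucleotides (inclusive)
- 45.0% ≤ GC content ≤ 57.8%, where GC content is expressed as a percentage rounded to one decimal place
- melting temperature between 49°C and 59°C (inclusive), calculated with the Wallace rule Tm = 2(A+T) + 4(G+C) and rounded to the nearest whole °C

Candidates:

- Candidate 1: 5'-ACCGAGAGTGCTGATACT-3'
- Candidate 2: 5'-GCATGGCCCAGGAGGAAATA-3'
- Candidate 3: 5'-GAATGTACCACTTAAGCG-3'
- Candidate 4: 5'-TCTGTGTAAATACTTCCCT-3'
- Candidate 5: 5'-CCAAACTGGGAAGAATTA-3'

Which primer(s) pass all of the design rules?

Candidate 1 only.

Candidate 1 (18 nt, A=5 T=4 G=5 C=4): length 18 ✓; GC 9/18 = 50.0% ✓; Tm = 2·9 + 4·9 = 54°C ✓ — passes.
Candidate 2 (20 nt, A=7 T=2 G=7 C=4): length 20 ✓; GC 11/20 = 55.0% ✓; Tm = 2·9 + 4·11 = 62°C, outside 49–59°C ✗ — fails.
Candidate 3 (18 nt, A=6 T=4 G=4 C=4): length 18 ✓; GC 8/18 = 44.4%, outside 45.0–57.8% ✗; Tm = 2·10 + 4·8 = 52°C ✓ — fails.
Candidate 4 (19 nt, A=4 T=8 G=2 C=5): length 19 ✓; GC 7/19 = 36.8%, outside 45.0–57.8% ✗; Tm = 2·12 + 4·7 = 52°C ✓ — fails.
Candidate 5 (18 nt, A=8 T=3 G=4 C=3): length 18 ✓; GC 7/18 = 38.9%, outside 45.0–57.8% ✗; Tm = 2·11 + 4·7 = 50°C ✓ — fails.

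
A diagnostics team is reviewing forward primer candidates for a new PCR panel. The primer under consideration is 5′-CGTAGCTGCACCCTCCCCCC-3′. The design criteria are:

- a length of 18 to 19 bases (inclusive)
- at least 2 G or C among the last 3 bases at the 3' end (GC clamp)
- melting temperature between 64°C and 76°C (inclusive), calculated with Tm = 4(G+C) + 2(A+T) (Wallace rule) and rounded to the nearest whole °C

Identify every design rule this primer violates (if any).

Base counts: A=2, T=3, G=3, C=12 (length 20).
length: length 20, outside 18–19 ✗
GC clamp: 3' end CCC has 3 G/C ✓
Tm: Tm = 2·5 + 4·15 = 70°C ✓

Fails: length.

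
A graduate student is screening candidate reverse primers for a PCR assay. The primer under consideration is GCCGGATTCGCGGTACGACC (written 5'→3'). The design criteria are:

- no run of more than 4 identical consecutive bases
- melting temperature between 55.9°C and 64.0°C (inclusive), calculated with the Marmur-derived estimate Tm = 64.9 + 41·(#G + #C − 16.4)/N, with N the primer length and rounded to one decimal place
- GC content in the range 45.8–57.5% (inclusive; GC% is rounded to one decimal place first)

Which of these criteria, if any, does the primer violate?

Fails: GC content.

Base counts: A=3, T=3, G=7, C=7 (length 20).
homopolymer run: longest run = 2 ✓
Tm: Tm = 64.9 + 41·(14 − 16.4)/20 = 60.0°C ✓
GC content: GC 14/20 = 70.0%, outside 45.8–57.5% ✗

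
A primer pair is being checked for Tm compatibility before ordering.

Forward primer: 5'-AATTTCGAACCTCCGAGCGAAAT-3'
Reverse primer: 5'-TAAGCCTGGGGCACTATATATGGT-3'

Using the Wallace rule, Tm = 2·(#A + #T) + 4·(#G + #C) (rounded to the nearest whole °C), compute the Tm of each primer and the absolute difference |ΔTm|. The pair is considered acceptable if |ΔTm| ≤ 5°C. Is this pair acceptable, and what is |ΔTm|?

|ΔTm| = 4°C; the pair is acceptable.

Forward: A=8 T=5 G=4 C=6 → Tm = 2·13 + 4·10 = 66°C.
Reverse: A=6 T=7 G=7 C=4 → Tm = 2·13 + 4·11 = 70°C.
|ΔTm| = |66 − 70| = 4°C, ≤ 5°C.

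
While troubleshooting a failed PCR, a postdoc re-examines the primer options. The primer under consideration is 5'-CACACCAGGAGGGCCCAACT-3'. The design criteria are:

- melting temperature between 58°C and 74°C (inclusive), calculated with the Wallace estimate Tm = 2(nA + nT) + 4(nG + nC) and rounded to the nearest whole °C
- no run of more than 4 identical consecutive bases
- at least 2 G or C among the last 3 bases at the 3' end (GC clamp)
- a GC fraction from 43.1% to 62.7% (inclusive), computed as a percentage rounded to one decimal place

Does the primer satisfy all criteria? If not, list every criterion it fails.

Base counts: A=6, T=1, G=5, C=8 (length 20).
Tm: Tm = 2·7 + 4·13 = 66°C ✓
homopolymer run: longest run = 3 ✓
GC clamp: 3' end ACT has 1 G/C, need ≥2 ✗
GC content: GC 13/20 = 65.0%, outside 43.1–62.7% ✗

Fails: GC clamp, GC content.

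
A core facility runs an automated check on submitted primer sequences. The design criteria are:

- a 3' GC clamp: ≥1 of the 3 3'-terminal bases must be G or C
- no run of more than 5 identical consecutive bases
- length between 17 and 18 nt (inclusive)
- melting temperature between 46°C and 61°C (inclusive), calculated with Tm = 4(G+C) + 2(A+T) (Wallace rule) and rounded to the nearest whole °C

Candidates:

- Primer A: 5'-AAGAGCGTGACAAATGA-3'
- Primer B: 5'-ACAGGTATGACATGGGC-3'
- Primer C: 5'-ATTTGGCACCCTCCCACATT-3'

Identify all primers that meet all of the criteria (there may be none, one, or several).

Primer A and Primer B.

Primer A (17 nt, A=8 T=2 G=5 C=2): 3' end TGA has 1 G/C ✓; longest run = 3 ✓; length 17 ✓; Tm = 2·10 + 4·7 = 48°C ✓ — passes.
Primer B (17 nt, A=5 T=3 G=6 C=3): 3' end GGC has 3 G/C ✓; longest run = 3 ✓; length 17 ✓; Tm = 2·8 + 4·9 = 52°C ✓ — passes.
Primer C (20 nt, A=4 T=6 G=2 C=8): 3' end ATT has 0 G/C, need ≥1 ✗; longest run = 3 ✓; length 20, outside 17–18 ✗; Tm = 2·10 + 4·10 = 60°C ✓ — fails.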